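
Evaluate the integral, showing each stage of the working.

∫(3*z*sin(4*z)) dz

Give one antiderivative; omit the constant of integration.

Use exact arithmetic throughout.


Step 1. Integrate ∫(3*z*sin(4*z)) dz by parts with u = z, dv = (3*sin(4*z)) dz, so v = -3*cos(4*z)/4: now -3*z*cos(4*z)/4 + ∫(3*cos(4*z)/4) dz.
Step 2. Evaluate the standard form: now -3*z*cos(4*z)/4 + 3*sin(4*z)/16.
Answer: -3*z*cos(4*z)/4 + 3*sin(4*z)/16.


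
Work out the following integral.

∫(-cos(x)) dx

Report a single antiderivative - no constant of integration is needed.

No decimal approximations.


Answer: -sin(x).


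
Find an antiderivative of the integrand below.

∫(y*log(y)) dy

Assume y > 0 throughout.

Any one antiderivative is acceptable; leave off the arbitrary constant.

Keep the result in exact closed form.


Answer: y**2*log(y)/2 - y**2/4.


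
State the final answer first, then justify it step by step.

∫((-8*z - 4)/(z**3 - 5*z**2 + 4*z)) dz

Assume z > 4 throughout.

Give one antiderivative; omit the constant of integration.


The answer is -log(z) - 3*log(z - 4) + 4*log(z - 1).
Step 1. Decompose ∫((-8*z - 4)/(z**3 - 5*z**2 + 4*z)) dz by partial fractions, (-8*z - 4)/(z**3 - 5*z**2 + 4*z) = 4/(z - 1) - 3/(z - 4) - 1/z: now ∫(-1/z) dz + ∫(-3/(z - 4)) dz + ∫(4/(z - 1)) dz.
Step 2. Evaluate the standard form [assuming z > 0]: now -log(z) + ∫(-3/(z - 4)) dz + ∫(4/(z - 1)) dz.
Step 3. Evaluate the standard form [assuming z > 1]: now -log(z) + 4*log(z - 1) + ∫(-3/(z - 4)) dz.
Step 4. Evaluate the standard form [assuming z > 4]: now -log(z) - 3*log(z - 4) + 4*log(z - 1).
Answer: -log(z) - 3*log(z - 4) + 4*log(z - 1).


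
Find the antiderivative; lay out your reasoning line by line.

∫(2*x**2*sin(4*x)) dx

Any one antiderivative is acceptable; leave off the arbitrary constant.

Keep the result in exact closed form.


Step 1. Integrate ∫(2*x**2*sin(4*x)) dx by parts with u = x**2, dv = (2*sin(4*x)) dx, so v = -cos(4*x)/2: now -x**2*cos(4*x)/2 + ∫(x*cos(4*x)) dx.
Step 2. Integrate ∫(x*cos(4*x)) dx by parts with u = x, dv = (cos(4*x)) dx, so v = sin(4*x)/4: now -x**2*cos(4*x)/2 + x*sin(4*x)/4 + ∫(-sin(4*x)/4) dx.
Step 3. Evaluate the standard form: now -x**2*cos(4*x)/2 + x*sin(4*x)/4 + cos(4*x)/16.
Answer: -x**2*cos(4*x)/2 + x*sin(4*x)/4 + cos(4*x)/16.


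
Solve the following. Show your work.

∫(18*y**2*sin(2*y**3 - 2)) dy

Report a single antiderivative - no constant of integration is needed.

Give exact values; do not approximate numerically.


Step 1. Substitute u = y**3 - 1, turning ∫(18*y**2*sin(2*y**3 - 2)) dy into ∫(6*sin(2*u)) du: now ∫(6*sin(2*u)) du.
Step 2. Evaluate the standard form: now -3*cos(2*u).
Step 3. Substitute back u = y**3 - 1: now -3*cos(2*y**3 - 2).
Answer: -3*cos(2*y**3 - 2).


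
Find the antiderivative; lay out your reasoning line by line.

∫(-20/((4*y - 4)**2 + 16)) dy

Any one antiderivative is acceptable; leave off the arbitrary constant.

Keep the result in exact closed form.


Step 1. Substitute u = 4*y - 4, turning ∫(-20/((4*y - 4)**2 + 16)) dy into ∫(-5/(u**2 + 16)) du: now ∫(-5/(u**2 + 16)) du.
Step 2. Evaluate the standard form: now -5*atan(u/4)/4.
Step 3. Substitute back u = 4*y - 4: now -5*atan(y - 1)/4.
Answer: -5*atan(y - 1)/4.


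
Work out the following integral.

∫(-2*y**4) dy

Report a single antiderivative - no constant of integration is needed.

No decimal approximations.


Answer: -2*y**5/5.


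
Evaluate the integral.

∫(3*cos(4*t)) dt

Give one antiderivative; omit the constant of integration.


Answer: 3*sin(4*t)/4.


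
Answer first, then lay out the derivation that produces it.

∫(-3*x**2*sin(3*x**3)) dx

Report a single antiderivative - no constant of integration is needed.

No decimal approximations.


The answer is cos(3*x**3)/3.
Step 1. Substitute u = x**3, turning ∫(-3*x**2*sin(3*x**3)) dx into ∫(-sin(3*u)) du: now ∫(-sin(3*u)) du.
Step 2. Evaluate the standard form: now cos(3*u)/3.
Step 3. Substitute back u = x**3: now cos(3*x**3)/3.
Answer: cos(3*x**3)/3.


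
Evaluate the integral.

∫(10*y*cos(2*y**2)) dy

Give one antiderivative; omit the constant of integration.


Answer: 5*sin(2*y**2)/2.


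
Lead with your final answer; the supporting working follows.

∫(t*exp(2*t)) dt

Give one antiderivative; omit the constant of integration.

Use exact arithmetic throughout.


The answer is t*exp(2*t)/2 - exp(2*t)/4.
Step 1. Integrate ∫(t*exp(2*t)) dt by parts with u = t, dv = (exp(2*t)) dt, so v = exp(2*t)/2: now t*exp(2*t)/2 + ∫(-exp(2*t)/2) dt.
Step 2. Evaluate the standard form: now t*exp(2*t)/2 - exp(2*t)/4.
Answer: t*exp(2*t)/2 - exp(2*t)/4.


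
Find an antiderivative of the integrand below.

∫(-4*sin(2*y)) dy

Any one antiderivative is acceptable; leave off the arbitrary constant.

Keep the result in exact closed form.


Answer: 2*cos(2*y).


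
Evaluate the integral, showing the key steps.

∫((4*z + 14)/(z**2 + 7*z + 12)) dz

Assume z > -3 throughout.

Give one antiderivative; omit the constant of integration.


Step 1. Decompose ∫((4*z + 14)/(z**2 + 7*z + 12)) dz by partial fractions, (4*z + 14)/(z**2 + 7*z + 12) = 2/(z + 4) + 2/(z + 3): now ∫(2/(z + 3)) dz + ∫(2/(z + 4)) dz.
Step 2. Evaluate the standard form [assuming z > -4]: now 2*log(z + 4) + ∫(2/(z + 3)) dz.
Step 3. Evaluate the standard form [assuming z > -3]: now 2*log(z + 3) + 2*log(z + 4).
Answer: 2*log(z + 3) + 2*log(z + 4).


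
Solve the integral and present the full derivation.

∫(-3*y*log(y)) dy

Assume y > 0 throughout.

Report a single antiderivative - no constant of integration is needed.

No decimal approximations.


Step 1. Integrate ∫(-3*y*log(y)) dy by parts with u = log(y), dv = (-3*y) dy, so v = -3*y**2/2 [assuming y > 0]: now -3*y**2*log(y)/2 + ∫(3*y/2) dy.
Step 2. Evaluate the standard form: now -3*y**2*log(y)/2 + 3*y**2/4.
Answer: -3*y**2*log(y)/2 + 3*y**2/4.


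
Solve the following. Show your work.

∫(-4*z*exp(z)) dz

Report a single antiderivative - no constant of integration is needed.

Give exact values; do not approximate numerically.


Step 1. Integrate ∫(-4*z*exp(z)) dz by parts with u = z, dv = (-4*exp(z)) dz, so v = -4*exp(z): now -4*z*exp(z) + ∫(4*exp(z)) dz.
Step 2. Evaluate the standard form: now -4*z*exp(z) + 4*exp(z).
Answer: -4*z*exp(z) + 4*exp(z).


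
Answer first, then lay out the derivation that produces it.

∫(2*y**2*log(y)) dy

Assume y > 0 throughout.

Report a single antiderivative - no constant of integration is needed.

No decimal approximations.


The answer is 2*y**3*log(y)/3 - 2*y**3/9.
Step 1. Integrate ∫(2*y**2*log(y)) dy by parts with u = log(y), dv = (2*y**2) dy, so v = 2*y**3/3 [assuming y > 0]: now 2*y**3*log(y)/3 + ∫(-2*y**2/3) dy.
Step 2. Evaluate the standard form: now 2*y**3*log(y)/3 - 2*y**3/9.
Answer: 2*y**3*log(y)/3 - 2*y**3/9.


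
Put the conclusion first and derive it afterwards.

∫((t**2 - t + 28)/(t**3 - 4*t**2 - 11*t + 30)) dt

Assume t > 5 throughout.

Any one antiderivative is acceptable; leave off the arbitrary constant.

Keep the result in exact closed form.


The answer is 2*log(t - 5) - 2*log(t - 2) + log(t + 3).
Step 1. Decompose ∫((t**2 - t + 28)/(t**3 - 4*t**2 - 11*t + 30)) dt by partial fractions, (t**2 - t + 28)/(t**3 - 4*t**2 - 11*t + 30) = 1/(t + 3) - 2/(t - 2) + 2/(t - 5): now ∫(2/(t - 5)) dt + ∫(-2/(t - 2)) dt + ∫(1/(t + 3)) dt.
Step 2. Evaluate the standard form [assuming t > -3]: now log(t + 3) + ∫(2/(t - 5)) dt + ∫(-2/(t - 2)) dt.
Step 3. Evaluate the standard form [assuming t > 5]: now 2*log(t - 5) + log(t + 3) + ∫(-2/(t - 2)) dt.
Step 4. Evaluate the standard form [assuming t > 2]: now 2*log(t - 5) - 2*log(t - 2) + log(t + 3).
Answer: 2*log(t - 5) - 2*log(t - 2) + log(t + 3).


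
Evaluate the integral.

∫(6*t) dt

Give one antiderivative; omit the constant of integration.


Answer: 3*t**2.


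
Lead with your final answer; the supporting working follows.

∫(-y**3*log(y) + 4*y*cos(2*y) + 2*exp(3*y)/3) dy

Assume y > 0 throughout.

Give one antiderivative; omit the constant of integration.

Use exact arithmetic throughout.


The answer is -y**4*log(y)/4 + y**4/16 + 2*y*sin(2*y) + 2*exp(3*y)/9 + cos(2*y).
Step 1. Rewrite: now ∫(4*y*cos(2*y)) dy + ∫(-y**3*log(y)) dy + ∫(2*exp(3*y)/3) dy.
Step 2. Integrate ∫(4*y*cos(2*y)) dy by parts with u = y, dv = (4*cos(2*y)) dy, so v = 2*sin(2*y): now 2*y*sin(2*y) + ∫(-y**3*log(y)) dy + ∫(2*exp(3*y)/3) dy + ∫(-2*sin(2*y)) dy.
Step 3. Evaluate the standard form: now 2*y*sin(2*y) + cos(2*y) + ∫(-y**3*log(y)) dy + ∫(2*exp(3*y)/3) dy.
Step 4. Integrate ∫(-y**3*log(y)) dy by parts with u = log(y), dv = (-y**3) dy, so v = -y**4/4 [assuming y > 0]: now -y**4*log(y)/4 + 2*y*sin(2*y) + cos(2*y) + ∫(y**3/4) dy + ∫(2*exp(3*y)/3) dy.
Step 5. Evaluate the standard form: now -y**4*log(y)/4 + y**4/16 + 2*y*sin(2*y) + cos(2*y) + ∫(2*exp(3*y)/3) dy.
Step 6. Evaluate the standard form: now -y**4*log(y)/4 + y**4/16 + 2*y*sin(2*y) + 2*exp(3*y)/9 + cos(2*y).
Answer: -y**4*log(y)/4 + y**4/16 + 2*y*sin(2*y) + 2*exp(3*y)/9 + cos(2*y).


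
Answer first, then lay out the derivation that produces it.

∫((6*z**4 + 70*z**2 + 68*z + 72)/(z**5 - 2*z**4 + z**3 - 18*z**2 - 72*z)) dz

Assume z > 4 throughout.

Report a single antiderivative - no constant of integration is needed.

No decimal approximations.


The answer is -log(z) + 5*log(z - 4) + 2*log(z + 2) - 4*atan(z/3)/3.
Step 1. Decompose ∫((6*z**4 + 70*z**2 + 68*z + 72)/(z**5 - 2*z**4 + z**3 - 18*z**2 - 72*z)) dz by partial fractions, (6*z**4 + 70*z**2 + 68*z + 72)/(z**5 - 2*z**4 + z**3 - 18*z**2 - 72*z) = -4/(z**2 + 9) + 2/(z + 2) + 5/(z - 4) - 1/z: now ∫(-1/z) dz + ∫(5/(z - 4)) dz + ∫(2/(z + 2)) dz + ∫(-4/(z**2 + 9)) dz.
Step 2. Evaluate the standard form [assuming z > 4]: now 5*log(z - 4) + ∫(-1/z) dz + ∫(2/(z + 2)) dz + ∫(-4/(z**2 + 9)) dz.
Step 3. Evaluate the standard form [assuming z > 0]: now -log(z) + 5*log(z - 4) + ∫(2/(z + 2)) dz + ∫(-4/(z**2 + 9)) dz.
Step 4. Evaluate the standard form [assuming z > -2]: now -log(z) + 5*log(z - 4) + 2*log(z + 2) + ∫(-4/(z**2 + 9)) dz.
Step 5. Evaluate the standard form: now -log(z) + 5*log(z - 4) + 2*log(z + 2) - 4*atan(z/3)/3.
Answer: -log(z) + 5*log(z - 4) + 2*log(z + 2) - 4*atan(z/3)/3.


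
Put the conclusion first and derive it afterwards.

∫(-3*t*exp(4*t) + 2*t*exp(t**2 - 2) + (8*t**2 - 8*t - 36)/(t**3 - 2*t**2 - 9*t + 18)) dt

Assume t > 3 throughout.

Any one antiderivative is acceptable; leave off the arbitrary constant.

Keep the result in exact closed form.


The answer is -3*t*exp(4*t)/4 + 3*exp(4*t)/16 + exp(t**2 - 2) + 2*log(t - 3) + 4*log(t - 2) + 2*log(t + 3).
Step 1. Rewrite: now ∫(-3*t*exp(4*t)) dt + ∫(2*t*exp(t**2 - 2)) dt + ∫((8*t**2 - 8*t - 36)/(t**3 - 2*t**2 - 9*t + 18)) dt.
Step 2. Decompose ∫((8*t**2 - 8*t - 36)/(t**3 - 2*t**2 - 9*t + 18)) dt by partial fractions, (8*t**2 - 8*t - 36)/(t**3 - 2*t**2 - 9*t + 18) = 2/(t + 3) + 4/(t - 2) + 2/(t - 3): now ∫(-3*t*exp(4*t)) dt + ∫(2*t*exp(t**2 - 2)) dt + ∫(2/(t - 3)) dt + ∫(4/(t - 2)) dt + ∫(2/(t + 3)) dt.
Step 3. Evaluate the standard form [assuming t > -3]: now 2*log(t + 3) + ∫(-3*t*exp(4*t)) dt + ∫(2*t*exp(t**2 - 2)) dt + ∫(2/(t - 3)) dt + ∫(4/(t - 2)) dt.
Step 4. Evaluate the standard form [assuming t > 2]: now 4*log(t - 2) + 2*log(t + 3) + ∫(-3*t*exp(4*t)) dt + ∫(2*t*exp(t**2 - 2)) dt + ∫(2/(t - 3)) dt.
Step 5. Evaluate the standard form [assuming t > 3]: now 2*log(t - 3) + 4*log(t - 2) + 2*log(t + 3) + ∫(-3*t*exp(4*t)) dt + ∫(2*t*exp(t**2 - 2)) dt.
Step 6. Integrate ∫(-3*t*exp(4*t)) dt by parts with u = t, dv = (-3*exp(4*t)) dt, so v = -3*exp(4*t)/4: now -3*t*exp(4*t)/4 + 2*log(t - 3) + 4*log(t - 2) + 2*log(t + 3) + ∫(2*t*exp(t**2 - 2)) dt + ∫(3*exp(4*t)/4) dt.
Step 7. Evaluate the standard form: now -3*t*exp(4*t)/4 + 3*exp(4*t)/16 + 2*log(t - 3) + 4*log(t - 2) + 2*log(t + 3) + ∫(2*t*exp(t**2 - 2)) dt.
Step 8. Substitute u = t**2 - 2, turning ∫(2*t*exp(t**2 - 2)) dt into ∫(exp(u)) du: now -3*t*exp(4*t)/4 + 3*exp(4*t)/16 + 2*log(t - 3) + 4*log(t - 2) + 2*log(t + 3) + ∫(exp(u)) du.
Step 9. Evaluate the standard form: now -3*t*exp(4*t)/4 + 3*exp(4*t)/16 + exp(u) + 2*log(t - 3) + 4*log(t - 2) + 2*log(t + 3).
Step 10. Substitute back u = t**2 - 2: now -3*t*exp(4*t)/4 + 3*exp(4*t)/16 + exp(t**2 - 2) + 2*log(t - 3) + 4*log(t - 2) + 2*log(t + 3).
Answer: -3*t*exp(4*t)/4 + 3*exp(4*t)/16 + exp(t**2 - 2) + 2*log(t - 3) + 4*log(t - 2) + 2*log(t + 3).


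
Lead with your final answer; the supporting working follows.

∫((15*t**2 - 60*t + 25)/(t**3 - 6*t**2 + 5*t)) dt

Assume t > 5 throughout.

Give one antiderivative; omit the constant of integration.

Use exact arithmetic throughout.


The answer is 5*log(t) + 5*log(t - 5) + 5*log(t - 1).
Step 1. Decompose ∫((15*t**2 - 60*t + 25)/(t**3 - 6*t**2 + 5*t)) dt by partial fractions, (15*t**2 - 60*t + 25)/(t**3 - 6*t**2 + 5*t) = 5/(t - 1) + 5/(t - 5) + 5/t: now ∫(5/t) dt + ∫(5/(t - 5)) dt + ∫(5/(t - 1)) dt.
Step 2. Evaluate the standard form [assuming t > 5]: now 5*log(t - 5) + ∫(5/t) dt + ∫(5/(t - 1)) dt.
Step 3. Evaluate the standard form [assuming t > 0]: now 5*log(t) + 5*log(t - 5) + ∫(5/(t - 1)) dt.
Step 4. Evaluate the standard form [assuming t > 1]: now 5*log(t) + 5*log(t - 5) + 5*log(t - 1).
Answer: 5*log(t) + 5*log(t - 5) + 5*log(t - 1).


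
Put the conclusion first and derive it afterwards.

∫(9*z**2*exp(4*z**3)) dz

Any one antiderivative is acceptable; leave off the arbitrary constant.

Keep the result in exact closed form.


The answer is 3*exp(4*z**3)/4.
Step 1. Substitute u = z**3, turning ∫(9*z**2*exp(4*z**3)) dz into ∫(3*exp(4*u)) du: now ∫(3*exp(4*u)) du.
Step 2. Evaluate the standard form: now 3*exp(4*u)/4.
Step 3. Substitute back u = z**3: now 3*exp(4*z**3)/4.
Answer: 3*exp(4*z**3)/4.


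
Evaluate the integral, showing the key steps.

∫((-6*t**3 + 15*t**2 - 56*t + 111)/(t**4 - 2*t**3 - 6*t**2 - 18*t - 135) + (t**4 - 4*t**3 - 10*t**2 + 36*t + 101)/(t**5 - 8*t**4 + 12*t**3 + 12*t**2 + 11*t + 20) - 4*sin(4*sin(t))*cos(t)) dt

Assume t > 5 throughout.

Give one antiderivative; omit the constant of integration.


Step 1. Rewrite: now ∫((-6*t**3 + 15*t**2 - 56*t + 111)/(t**4 - 2*t**3 - 6*t**2 - 18*t - 135)) dt + ∫((t**4 - 4*t**3 - 10*t**2 + 36*t + 101)/(t**5 - 8*t**4 + 12*t**3 + 12*t**2 + 11*t + 20)) dt + ∫(-4*sin(4*sin(t))*cos(t)) dt.
Step 2. Decompose ∫((-6*t**3 + 15*t**2 - 56*t + 111)/(t**4 - 2*t**3 - 6*t**2 - 18*t - 135)) dt by partial fractions, (-6*t**3 + 15*t**2 - 56*t + 111)/(t**4 - 2*t**3 - 6*t**2 - 18*t - 135) = 1/(t**2 + 9) - 4/(t + 3) - 2/(t - 5): now ∫((t**4 - 4*t**3 - 10*t**2 + 36*t + 101)/(t**5 - 8*t**4 + 12*t**3 + 12*t**2 + 11*t + 20)) dt + ∫(-4*sin(4*sin(t))*cos(t)) dt + ∫(-2/(t - 5)) dt + ∫(-4/(t + 3)) dt + ∫(1/(t**2 + 9)) dt.
Step 3. Evaluate the standard form [assuming t > -3]: now -4*log(t + 3) + ∫((t**4 - 4*t**3 - 10*t**2 + 36*t + 101)/(t**5 - 8*t**4 + 12*t**3 + 12*t**2 + 11*t + 20)) dt + ∫(-4*sin(4*sin(t))*cos(t)) dt + ∫(-2/(t - 5)) dt + ∫(1/(t**2 + 9)) dt.
Step 4. Evaluate the standard form [assuming t > 5]: now -2*log(t - 5) - 4*log(t + 3) + ∫((t**4 - 4*t**3 - 10*t**2 + 36*t + 101)/(t**5 - 8*t**4 + 12*t**3 + 12*t**2 + 11*t + 20)) dt + ∫(-4*sin(4*sin(t))*cos(t)) dt + ∫(1/(t**2 + 9)) dt.
Step 5. Evaluate the standard form: now -2*log(t - 5) - 4*log(t + 3) + atan(t/3)/3 + ∫((t**4 - 4*t**3 - 10*t**2 + 36*t + 101)/(t**5 - 8*t**4 + 12*t**3 + 12*t**2 + 11*t + 20)) dt + ∫(-4*sin(4*sin(t))*cos(t)) dt.
Step 6. Decompose ∫((t**4 - 4*t**3 - 10*t**2 + 36*t + 101)/(t**5 - 8*t**4 + 12*t**3 + 12*t**2 + 11*t + 20)) dt by partial fractions, (t**4 - 4*t**3 - 10*t**2 + 36*t + 101)/(t**5 - 8*t**4 + 12*t**3 + 12*t**2 + 11*t + 20) = 4/(t**2 + 1) + 1/(t + 1) - 1/(t - 4) + 1/(t - 5): now -2*log(t - 5) - 4*log(t + 3) + atan(t/3)/3 + ∫(-4*sin(4*sin(t))*cos(t)) dt + ∫(1/(t - 5)) dt + ∫(-1/(t - 4)) dt + ∫(1/(t + 1)) dt + ∫(4/(t**2 + 1)) dt.
Step 7. Evaluate the standard form [assuming t > 4]: now -2*log(t - 5) - log(t - 4) - 4*log(t + 3) + atan(t/3)/3 + ∫(-4*sin(4*sin(t))*cos(t)) dt + ∫(1/(t - 5)) dt + ∫(1/(t + 1)) dt + ∫(4/(t**2 + 1)) dt.
Step 8. Evaluate the standard form [assuming t > -1]: now -2*log(t - 5) - log(t - 4) + log(t + 1) - 4*log(t + 3) + atan(t/3)/3 + ∫(-4*sin(4*sin(t))*cos(t)) dt + ∫(1/(t - 5)) dt + ∫(4/(t**2 + 1)) dt.
Step 9. Evaluate the standard form [assuming t > 5]: now -log(t - 5) - log(t - 4) + log(t + 1) - 4*log(t + 3) + atan(t/3)/3 + ∫(-4*sin(4*sin(t))*cos(t)) dt + ∫(4/(t**2 + 1)) dt.
Step 10. Evaluate the standard form: now -log(t - 5) - log(t - 4) + log(t + 1) - 4*log(t + 3) + atan(t/3)/3 + 4*atan(t) + ∫(-4*sin(4*sin(t))*cos(t)) dt.
Step 11. Substitute u = sin(t), turning ∫(-4*sin(4*sin(t))*cos(t)) dt into ∫(-4*sin(4*u)) du: now -log(t - 5) - log(t - 4) + log(t + 1) - 4*log(t + 3) + atan(t/3)/3 + 4*atan(t) + ∫(-4*sin(4*u)) du.
Step 12. Evaluate the standard form: now -log(t - 5) - log(t - 4) + log(t + 1) - 4*log(t + 3) + cos(4*u) + atan(t/3)/3 + 4*atan(t).
Step 13. Substitute back u = sin(t): now -log(t - 5) - log(t - 4) + log(t + 1) - 4*log(t + 3) + cos(4*sin(t)) + atan(t/3)/3 + 4*atan(t).
Answer: -log(t - 5) - log(t - 4) + log(t + 1) - 4*log(t + 3) + cos(4*sin(t)) + atan(t/3)/3 + 4*atan(t).


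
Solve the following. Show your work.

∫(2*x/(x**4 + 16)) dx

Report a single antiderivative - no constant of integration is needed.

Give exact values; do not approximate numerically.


Step 1. Substitute u = x**2, turning ∫(2*x/(x**4 + 16)) dx into ∫(1/(u**2 + 16)) du: now ∫(1/(u**2 + 16)) du.
Step 2. Evaluate the standard form: now atan(u/4)/4.
Step 3. Substitute back u = x**2: now atan(x**2/4)/4.
Answer: atan(x**2/4)/4.


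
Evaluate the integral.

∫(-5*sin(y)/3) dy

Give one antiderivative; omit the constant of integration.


Answer: 5*cos(y)/3.


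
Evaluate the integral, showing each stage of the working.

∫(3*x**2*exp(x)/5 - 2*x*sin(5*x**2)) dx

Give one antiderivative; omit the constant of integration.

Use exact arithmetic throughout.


Step 1. Rewrite: now ∫(-2*x*sin(5*x**2)) dx + ∫(3*x**2*exp(x)/5) dx.
Step 2. Integrate ∫(3*x**2*exp(x)/5) dx by parts with u = x**2, dv = (3*exp(x)/5) dx, so v = 3*exp(x)/5: now 3*x**2*exp(x)/5 + ∫(-6*x*exp(x)/5) dx + ∫(-2*x*sin(5*x**2)) dx.
Step 3. Integrate ∫(-6*x*exp(x)/5) dx by parts with u = x, dv = (-6*exp(x)/5) dx, so v = -6*exp(x)/5: now 3*x**2*exp(x)/5 - 6*x*exp(x)/5 + ∫(-2*x*sin(5*x**2)) dx + ∫(6*exp(x)/5) dx.
Step 4. Evaluate the standard form: now 3*x**2*exp(x)/5 - 6*x*exp(x)/5 + 6*exp(x)/5 + ∫(-2*x*sin(5*x**2)) dx.
Step 5. Substitute u = x**2, turning ∫(-2*x*sin(5*x**2)) dx into ∫(-sin(5*u)) du: now 3*x**2*exp(x)/5 - 6*x*exp(x)/5 + 6*exp(x)/5 + ∫(-sin(5*u)) du.
Step 6. Evaluate the standard form: now 3*x**2*exp(x)/5 - 6*x*exp(x)/5 + 6*exp(x)/5 + cos(5*u)/5.
Step 7. Substitute back u = x**2: now 3*x**2*exp(x)/5 - 6*x*exp(x)/5 + 6*exp(x)/5 + cos(5*x**2)/5.
Answer: 3*x**2*exp(x)/5 - 6*x*exp(x)/5 + 6*exp(x)/5 + cos(5*x**2)/5.


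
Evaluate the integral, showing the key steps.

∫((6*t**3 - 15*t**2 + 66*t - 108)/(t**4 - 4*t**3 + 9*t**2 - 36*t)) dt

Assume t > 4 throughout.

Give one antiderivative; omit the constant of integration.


Step 1. Decompose ∫((6*t**3 - 15*t**2 + 66*t - 108)/(t**4 - 4*t**3 + 9*t**2 - 36*t)) dt by partial fractions, (6*t**3 - 15*t**2 + 66*t - 108)/(t**4 - 4*t**3 + 9*t**2 - 36*t) = -3/(t**2 + 9) + 3/(t - 4) + 3/t: now ∫(3/t) dt + ∫(3/(t - 4)) dt + ∫(-3/(t**2 + 9)) dt.
Step 2. Evaluate the standard form [assuming t > 0]: now 3*log(t) + ∫(3/(t - 4)) dt + ∫(-3/(t**2 + 9)) dt.
Step 3. Evaluate the standard form [assuming t > 4]: now 3*log(t) + 3*log(t - 4) + ∫(-3/(t**2 + 9)) dt.
Step 4. Evaluate the standard form: now 3*log(t) + 3*log(t - 4) - atan(t/3).
Answer: 3*log(t) + 3*log(t - 4) - atan(t/3).


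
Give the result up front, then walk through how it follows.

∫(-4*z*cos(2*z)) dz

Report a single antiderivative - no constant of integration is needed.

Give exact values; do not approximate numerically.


The answer is -2*z*sin(2*z) - cos(2*z).
Step 1. Integrate ∫(-4*z*cos(2*z)) dz by parts with u = z, dv = (-4*cos(2*z)) dz, so v = -2*sin(2*z): now -2*z*sin(2*z) + ∫(2*sin(2*z)) dz.
Step 2. Evaluate the standard form: now -2*z*sin(2*z) - cos(2*z).
Answer: -2*z*sin(2*z) - cos(2*z).


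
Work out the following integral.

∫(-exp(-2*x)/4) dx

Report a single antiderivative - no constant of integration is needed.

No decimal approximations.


Answer: exp(-2*x)/8.


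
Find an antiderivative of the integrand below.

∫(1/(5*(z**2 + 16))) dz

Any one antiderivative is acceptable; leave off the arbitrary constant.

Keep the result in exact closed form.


Answer: atan(z/4)/20.


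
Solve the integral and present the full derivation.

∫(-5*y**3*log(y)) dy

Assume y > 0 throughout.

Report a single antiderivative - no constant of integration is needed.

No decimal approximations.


Step 1. Integrate ∫(-5*y**3*log(y)) dy by parts with u = log(y), dv = (-5*y**3) dy, so v = -5*y**4/4 [assuming y > 0]: now -5*y**4*log(y)/4 + ∫(5*y**3/4) dy.
Step 2. Evaluate the standard form: now -5*y**4*log(y)/4 + 5*y**4/16.
Answer: -5*y**4*log(y)/4 + 5*y**4/16.


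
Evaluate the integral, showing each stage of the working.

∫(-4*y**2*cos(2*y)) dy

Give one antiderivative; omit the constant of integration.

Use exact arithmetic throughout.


Step 1. Integrate ∫(-4*y**2*cos(2*y)) dy by parts with u = y**2, dv = (-4*cos(2*y)) dy, so v = -2*sin(2*y): now -2*y**2*sin(2*y) + ∫(4*y*sin(2*y)) dy.
Step 2. Integrate ∫(4*y*sin(2*y)) dy by parts with u = y, dv = (4*sin(2*y)) dy, so v = -2*cos(2*y): now -2*y**2*sin(2*y) - 2*y*cos(2*y) + ∫(2*cos(2*y)) dy.
Step 3. Evaluate the standard form: now -2*y**2*sin(2*y) - 2*y*cos(2*y) + sin(2*y).
Answer: -2*y**2*sin(2*y) - 2*y*cos(2*y) + sin(2*y).


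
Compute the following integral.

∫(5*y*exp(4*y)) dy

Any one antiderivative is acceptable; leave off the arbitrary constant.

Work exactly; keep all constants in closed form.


Answer: 5*y*exp(4*y)/4 - 5*exp(4*y)/16.


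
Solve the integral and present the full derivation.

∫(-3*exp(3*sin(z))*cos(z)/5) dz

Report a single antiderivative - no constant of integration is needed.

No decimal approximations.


Step 1. Substitute u = sin(z), turning ∫(-3*exp(3*sin(z))*cos(z)/5) dz into ∫(-3*exp(3*u)/5) du: now ∫(-3*exp(3*u)/5) du.
Step 2. Evaluate the standard form: now -exp(3*u)/5.
Step 3. Substitute back u = sin(z): now -exp(3*sin(z))/5.
Answer: -exp(3*sin(z))/5.


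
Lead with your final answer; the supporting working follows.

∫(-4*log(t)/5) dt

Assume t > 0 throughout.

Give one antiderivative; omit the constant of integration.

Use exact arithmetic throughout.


The answer is -4*t*log(t)/5 + 4*t/5.
Step 1. Integrate ∫(-4*log(t)/5) dt by parts with u = log(t), dv = (-4/5) dt, so v = -4*t/5 [assuming t > 0]: now -4*t*log(t)/5 + ∫(4/5) dt.
Step 2. Evaluate the standard form: now -4*t*log(t)/5 + 4*t/5.
Answer: -4*t*log(t)/5 + 4*t/5.


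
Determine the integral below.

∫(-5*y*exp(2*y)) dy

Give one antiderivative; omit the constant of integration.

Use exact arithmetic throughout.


Answer: -5*y*exp(2*y)/2 + 5*exp(2*y)/4.


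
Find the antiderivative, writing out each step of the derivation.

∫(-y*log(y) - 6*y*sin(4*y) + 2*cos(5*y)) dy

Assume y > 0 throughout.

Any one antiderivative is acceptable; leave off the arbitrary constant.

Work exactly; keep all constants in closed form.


Step 1. Rewrite: now ∫(-y*log(y)) dy + ∫(-6*y*sin(4*y)) dy + ∫(2*cos(5*y)) dy.
Step 2. Integrate ∫(-6*y*sin(4*y)) dy by parts with u = y, dv = (-6*sin(4*y)) dy, so v = 3*cos(4*y)/2: now 3*y*cos(4*y)/2 + ∫(-y*log(y)) dy + ∫(-3*cos(4*y)/2) dy + ∫(2*cos(5*y)) dy.
Step 3. Evaluate the standard form: now 3*y*cos(4*y)/2 - 3*sin(4*y)/8 + ∫(-y*log(y)) dy + ∫(2*cos(5*y)) dy.
Step 4. Integrate ∫(-y*log(y)) dy by parts with u = log(y), dv = (-y) dy, so v = -y**2/2 [assuming y > 0]: now -y**2*log(y)/2 + 3*y*cos(4*y)/2 - 3*sin(4*y)/8 + ∫(y/2) dy + ∫(2*cos(5*y)) dy.
Step 5. Evaluate the standard form: now -y**2*log(y)/2 + y**2/4 + 3*y*cos(4*y)/2 - 3*sin(4*y)/8 + ∫(2*cos(5*y)) dy.
Step 6. Evaluate the standard form: now -y**2*log(y)/2 + y**2/4 + 3*y*cos(4*y)/2 - 3*sin(4*y)/8 + 2*sin(5*y)/5.
Answer: -y**2*log(y)/2 + y**2/4 + 3*y*cos(4*y)/2 - 3*sin(4*y)/8 + 2*sin(5*y)/5.


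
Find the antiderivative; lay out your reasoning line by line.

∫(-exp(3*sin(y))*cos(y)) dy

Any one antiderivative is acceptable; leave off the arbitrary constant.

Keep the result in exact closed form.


Step 1. Substitute u = sin(y), turning ∫(-exp(3*sin(y))*cos(y)) dy into ∫(-exp(3*u)) du: now ∫(-exp(3*u)) du.
Step 2. Evaluate the standard form: now -exp(3*u)/3.
Step 3. Substitute back u = sin(y): now -exp(3*sin(y))/3.
Answer: -exp(3*sin(y))/3.


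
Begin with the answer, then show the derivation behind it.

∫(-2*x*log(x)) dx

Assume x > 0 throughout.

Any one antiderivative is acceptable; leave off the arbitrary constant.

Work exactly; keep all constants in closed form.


The answer is -x**2*log(x) + x**2/2.
Step 1. Integrate ∫(-2*x*log(x)) dx by parts with u = log(x), dv = (-2*x) dx, so v = -x**2 [assuming x > 0]: now -x**2*log(x) + ∫(x) dx.
Step 2. Evaluate the standard form: now -x**2*log(x) + x**2/2.
Answer: -x**2*log(x) + x**2/2.


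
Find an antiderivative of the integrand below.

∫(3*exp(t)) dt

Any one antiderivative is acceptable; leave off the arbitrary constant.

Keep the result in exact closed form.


Answer: 3*exp(t).


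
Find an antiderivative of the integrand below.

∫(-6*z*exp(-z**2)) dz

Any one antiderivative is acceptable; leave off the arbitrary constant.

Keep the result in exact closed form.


Answer: 3*exp(-z**2).


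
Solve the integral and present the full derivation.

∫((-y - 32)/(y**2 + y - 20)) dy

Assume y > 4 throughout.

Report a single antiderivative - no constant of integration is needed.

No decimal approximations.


Step 1. Decompose ∫((-y - 32)/(y**2 + y - 20)) dy by partial fractions, (-y - 32)/(y**2 + y - 20) = 3/(y + 5) - 4/(y - 4): now ∫(-4/(y - 4)) dy + ∫(3/(y + 5)) dy.
Step 2. Evaluate the standard form [assuming y > 4]: now -4*log(y - 4) + ∫(3/(y + 5)) dy.
Step 3. Evaluate the standard form [assuming y > -5]: now -4*log(y - 4) + 3*log(y + 5).
Answer: -4*log(y - 4) + 3*log(y + 5).


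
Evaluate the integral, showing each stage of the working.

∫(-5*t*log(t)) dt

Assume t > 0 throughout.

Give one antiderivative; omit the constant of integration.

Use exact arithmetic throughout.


Step 1. Integrate ∫(-5*t*log(t)) dt by parts with u = log(t), dv = (-5*t) dt, so v = -5*t**2/2 [assuming t > 0]: now -5*t**2*log(t)/2 + ∫(5*t/2) dt.
Step 2. Evaluate the standard form: now -5*t**2*log(t)/2 + 5*t**2/4.
Answer: -5*t**2*log(t)/2 + 5*t**2/4.


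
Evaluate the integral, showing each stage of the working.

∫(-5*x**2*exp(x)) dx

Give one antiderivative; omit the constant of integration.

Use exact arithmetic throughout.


Step 1. Integrate ∫(-5*x**2*exp(x)) dx by parts with u = x**2, dv = (-5*exp(x)) dx, so v = -5*exp(x): now -5*x**2*exp(x) + ∫(10*x*exp(x)) dx.
Step 2. Integrate ∫(10*x*exp(x)) dx by parts with u = x, dv = (10*exp(x)) dx, so v = 10*exp(x): now -5*x**2*exp(x) + 10*x*exp(x) + ∫(-10*exp(x)) dx.
Step 3. Evaluate the standard form: now -5*x**2*exp(x) + 10*x*exp(x) - 10*exp(x).
Answer: -5*x**2*exp(x) + 10*x*exp(x) - 10*exp(x).


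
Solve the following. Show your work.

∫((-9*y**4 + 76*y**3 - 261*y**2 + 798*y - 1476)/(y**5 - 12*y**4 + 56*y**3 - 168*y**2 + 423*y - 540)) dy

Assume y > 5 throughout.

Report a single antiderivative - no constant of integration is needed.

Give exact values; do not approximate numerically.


Step 1. Decompose ∫((-9*y**4 + 76*y**3 - 261*y**2 + 798*y - 1476)/(y**5 - 12*y**4 + 56*y**3 - 168*y**2 + 423*y - 540)) dy by partial fractions, (-9*y**4 + 76*y**3 - 261*y**2 + 798*y - 1476)/(y**5 - 12*y**4 + 56*y**3 - 168*y**2 + 423*y - 540) = 3/(y**2 + 9) - 3/(y - 3) - 4/(y - 4) - 2/(y - 5): now ∫(-2/(y - 5)) dy + ∫(-4/(y - 4)) dy + ∫(-3/(y - 3)) dy + ∫(3/(y**2 + 9)) dy.
Step 2. Evaluate the standard form [assuming y > 4]: now -4*log(y - 4) + ∫(-2/(y - 5)) dy + ∫(-3/(y - 3)) dy + ∫(3/(y**2 + 9)) dy.
Step 3. Evaluate the standard form [assuming y > 5]: now -2*log(y - 5) - 4*log(y - 4) + ∫(-3/(y - 3)) dy + ∫(3/(y**2 + 9)) dy.
Step 4. Evaluate the standard form [assuming y > 3]: now -2*log(y - 5) - 4*log(y - 4) - 3*log(y - 3) + ∫(3/(y**2 + 9)) dy.
Step 5. Evaluate the standard form: now -2*log(y - 5) - 4*log(y - 4) - 3*log(y - 3) + atan(y/3).
Answer: -2*log(y - 5) - 4*log(y - 4) - 3*log(y - 3) + atan(y/3).


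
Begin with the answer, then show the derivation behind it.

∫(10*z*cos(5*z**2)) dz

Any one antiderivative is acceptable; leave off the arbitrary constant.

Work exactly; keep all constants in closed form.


The answer is sin(5*z**2).
Step 1. Substitute u = z**2, turning ∫(10*z*cos(5*z**2)) dz into ∫(5*cos(5*u)) du: now ∫(5*cos(5*u)) du.
Step 2. Evaluate the standard form: now sin(5*u).
Step 3. Substitute back u = z**2: now sin(5*z**2).
Answer: sin(5*z**2).


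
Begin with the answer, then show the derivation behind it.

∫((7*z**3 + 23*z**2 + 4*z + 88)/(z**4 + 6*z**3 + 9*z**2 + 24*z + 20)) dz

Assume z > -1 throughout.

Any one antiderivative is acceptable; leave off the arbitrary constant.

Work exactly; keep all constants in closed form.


The answer is 5*log(z + 1) + 2*log(z + 5) - 2*atan(z/2).
Step 1. Decompose ∫((7*z**3 + 23*z**2 + 4*z + 88)/(z**4 + 6*z**3 + 9*z**2 + 24*z + 20)) dz by partial fractions, (7*z**3 + 23*z**2 + 4*z + 88)/(z**4 + 6*z**3 + 9*z**2 + 24*z + 20) = -4/(z**2 + 4) + 2/(z + 5) + 5/(z + 1): now ∫(5/(z + 1)) dz + ∫(2/(z + 5)) dz + ∫(-4/(z**2 + 4)) dz.
Step 2. Evaluate the standard form [assuming z > -5]: now 2*log(z + 5) + ∫(5/(z + 1)) dz + ∫(-4/(z**2 + 4)) dz.
Step 3. Evaluate the standard form [assuming z > -1]: now 5*log(z + 1) + 2*log(z + 5) + ∫(-4/(z**2 + 4)) dz.
Step 4. Evaluate the standard form: now 5*log(z + 1) + 2*log(z + 5) - 2*atan(z/2).
Answer: 5*log(z + 1) + 2*log(z + 5) - 2*atan(z/2).


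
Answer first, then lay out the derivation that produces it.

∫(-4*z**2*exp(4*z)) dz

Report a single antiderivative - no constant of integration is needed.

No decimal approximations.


The answer is -z**2*exp(4*z) + z*exp(4*z)/2 - exp(4*z)/8.
Step 1. Integrate ∫(-4*z**2*exp(4*z)) dz by parts with u = z**2, dv = (-4*exp(4*z)) dz, so v = -exp(4*z): now -z**2*exp(4*z) + ∫(2*z*exp(4*z)) dz.
Step 2. Integrate ∫(2*z*exp(4*z)) dz by parts with u = z, dv = (2*exp(4*z)) dz, so v = exp(4*z)/2: now -z**2*exp(4*z) + z*exp(4*z)/2 + ∫(-exp(4*z)/2) dz.
Step 3. Evaluate the standard form: now -z**2*exp(4*z) + z*exp(4*z)/2 - exp(4*z)/8.
Answer: -z**2*exp(4*z) + z*exp(4*z)/2 - exp(4*z)/8.


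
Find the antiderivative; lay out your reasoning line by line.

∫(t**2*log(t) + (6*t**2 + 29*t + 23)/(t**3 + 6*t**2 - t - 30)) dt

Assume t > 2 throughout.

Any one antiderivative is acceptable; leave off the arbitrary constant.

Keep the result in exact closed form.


Step 1. Rewrite: now ∫(t**2*log(t)) dt + ∫((6*t**2 + 29*t + 23)/(t**3 + 6*t**2 - t - 30)) dt.
Step 2. Integrate ∫(t**2*log(t)) dt by parts with u = log(t), dv = (t**2) dt, so v = t**3/3 [assuming t > 0]: now t**3*log(t)/3 + ∫(-t**2/3) dt + ∫((6*t**2 + 29*t + 23)/(t**3 + 6*t**2 - t - 30)) dt.
Step 3. Evaluate the standard form: now t**3*log(t)/3 - t**3/9 + ∫((6*t**2 + 29*t + 23)/(t**3 + 6*t**2 - t - 30)) dt.
Step 4. Decompose ∫((6*t**2 + 29*t + 23)/(t**3 + 6*t**2 - t - 30)) dt by partial fractions, (6*t**2 + 29*t + 23)/(t**3 + 6*t**2 - t - 30) = 2/(t + 5) + 1/(t + 3) + 3/(t - 2): now t**3*log(t)/3 - t**3/9 + ∫(3/(t - 2)) dt + ∫(1/(t + 3)) dt + ∫(2/(t + 5)) dt.
Step 5. Evaluate the standard form [assuming t > 2]: now t**3*log(t)/3 - t**3/9 + 3*log(t - 2) + ∫(1/(t + 3)) dt + ∫(2/(t + 5)) dt.
Step 6. Evaluate the standard form [assuming t > -3]: now t**3*log(t)/3 - t**3/9 + 3*log(t - 2) + log(t + 3) + ∫(2/(t + 5)) dt.
Step 7. Evaluate the standard form [assuming t > -5]: now t**3*log(t)/3 - t**3/9 + 3*log(t - 2) + log(t + 3) + 2*log(t + 5).
Answer: t**3*log(t)/3 - t**3/9 + 3*log(t - 2) + log(t + 3) + 2*log(t + 5).


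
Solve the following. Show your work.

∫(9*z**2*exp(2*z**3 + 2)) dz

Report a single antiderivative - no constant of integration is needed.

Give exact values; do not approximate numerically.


Step 1. Substitute u = z**3 + 1, turning ∫(9*z**2*exp(2*z**3 + 2)) dz into ∫(3*exp(2*u)) du: now ∫(3*exp(2*u)) du.
Step 2. Evaluate the standard form: now 3*exp(2*u)/2.
Step 3. Substitute back u = z**3 + 1: now 3*exp(2*z**3 + 2)/2.
Answer: 3*exp(2*z**3 + 2)/2.


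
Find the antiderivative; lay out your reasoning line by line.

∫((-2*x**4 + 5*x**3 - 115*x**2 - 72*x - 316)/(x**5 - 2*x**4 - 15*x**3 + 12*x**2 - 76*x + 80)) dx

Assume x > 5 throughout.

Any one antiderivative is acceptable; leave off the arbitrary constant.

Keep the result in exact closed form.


Step 1. Decompose ∫((-2*x**4 + 5*x**3 - 115*x**2 - 72*x - 316)/(x**5 - 2*x**4 - 15*x**3 + 12*x**2 - 76*x + 80)) dx by partial fractions, (-2*x**4 + 5*x**3 - 115*x**2 - 72*x - 316)/(x**5 - 2*x**4 - 15*x**3 + 12*x**2 - 76*x + 80) = 4/(x**2 + 4) - 3/(x + 4) + 5/(x - 1) - 4/(x - 5): now ∫(-4/(x - 5)) dx + ∫(5/(x - 1)) dx + ∫(-3/(x + 4)) dx + ∫(4/(x**2 + 4)) dx.
Step 2. Evaluate the standard form [assuming x > 1]: now 5*log(x - 1) + ∫(-4/(x - 5)) dx + ∫(-3/(x + 4)) dx + ∫(4/(x**2 + 4)) dx.
Step 3. Evaluate the standard form [assuming x > -4]: now 5*log(x - 1) - 3*log(x + 4) + ∫(-4/(x - 5)) dx + ∫(4/(x**2 + 4)) dx.
Step 4. Evaluate the standard form [assuming x > 5]: now -4*log(x - 5) + 5*log(x - 1) - 3*log(x + 4) + ∫(4/(x**2 + 4)) dx.
Step 5. Evaluate the standard form: now -4*log(x - 5) + 5*log(x - 1) - 3*log(x + 4) + 2*atan(x/2).
Answer: -4*log(x - 5) + 5*log(x - 1) - 3*log(x + 4) + 2*atan(x/2).


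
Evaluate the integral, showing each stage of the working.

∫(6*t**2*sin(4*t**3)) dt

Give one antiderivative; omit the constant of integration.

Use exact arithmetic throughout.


Step 1. Substitute u = t**3, turning ∫(6*t**2*sin(4*t**3)) dt into ∫(2*sin(4*u)) du: now ∫(2*sin(4*u)) du.
Step 2. Evaluate the standard form: now -cos(4*u)/2.
Step 3. Substitute back u = t**3: now -cos(4*t**3)/2.
Answer: -cos(4*t**3)/2.


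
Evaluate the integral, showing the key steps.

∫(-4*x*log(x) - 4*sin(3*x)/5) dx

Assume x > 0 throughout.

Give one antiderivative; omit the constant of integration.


Step 1. Rewrite: now ∫(-4*x*log(x)) dx + ∫(-4*sin(3*x)/5) dx.
Step 2. Integrate ∫(-4*x*log(x)) dx by parts with u = log(x), dv = (-4*x) dx, so v = -2*x**2 [assuming x > 0]: now -2*x**2*log(x) + ∫(2*x) dx + ∫(-4*sin(3*x)/5) dx.
Step 3. Evaluate the standard form: now -2*x**2*log(x) + x**2 + ∫(-4*sin(3*x)/5) dx.
Step 4. Evaluate the standard form: now -2*x**2*log(x) + x**2 + 4*cos(3*x)/15.
Answer: -2*x**2*log(x) + x**2 + 4*cos(3*x)/15.


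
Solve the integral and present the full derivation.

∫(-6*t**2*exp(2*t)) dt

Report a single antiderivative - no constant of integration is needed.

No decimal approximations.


Step 1. Integrate ∫(-6*t**2*exp(2*t)) dt by parts with u = t**2, dv = (-6*exp(2*t)) dt, so v = -3*exp(2*t): now -3*t**2*exp(2*t) + ∫(6*t*exp(2*t)) dt.
Step 2. Integrate ∫(6*t*exp(2*t)) dt by parts with u = t, dv = (6*exp(2*t)) dt, so v = 3*exp(2*t): now -3*t**2*exp(2*t) + 3*t*exp(2*t) + ∫(-3*exp(2*t)) dt.
Step 3. Evaluate the standard form: now -3*t**2*exp(2*t) + 3*t*exp(2*t) - 3*exp(2*t)/2.
Answer: -3*t**2*exp(2*t) + 3*t*exp(2*t) - 3*exp(2*t)/2.


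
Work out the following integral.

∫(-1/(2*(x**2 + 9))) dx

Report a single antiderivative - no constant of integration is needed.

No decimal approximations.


Answer: -atan(x/3)/6.


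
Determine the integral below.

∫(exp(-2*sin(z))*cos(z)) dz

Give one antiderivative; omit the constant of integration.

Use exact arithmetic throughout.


Answer: -exp(-2*sin(z))/2.


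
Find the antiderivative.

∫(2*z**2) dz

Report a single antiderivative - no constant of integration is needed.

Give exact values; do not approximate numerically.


Answer: 2*z**3/3.


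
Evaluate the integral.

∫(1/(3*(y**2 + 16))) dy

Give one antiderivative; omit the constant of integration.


Answer: atan(y/4)/12.


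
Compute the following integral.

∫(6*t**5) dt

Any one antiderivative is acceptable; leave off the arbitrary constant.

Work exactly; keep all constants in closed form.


Answer: t**6.


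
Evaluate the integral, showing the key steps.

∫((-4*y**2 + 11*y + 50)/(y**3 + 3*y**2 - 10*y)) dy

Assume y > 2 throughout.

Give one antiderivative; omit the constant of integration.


Step 1. Decompose ∫((-4*y**2 + 11*y + 50)/(y**3 + 3*y**2 - 10*y)) dy by partial fractions, (-4*y**2 + 11*y + 50)/(y**3 + 3*y**2 - 10*y) = -3/(y + 5) + 4/(y - 2) - 5/y: now ∫(-5/y) dy + ∫(4/(y - 2)) dy + ∫(-3/(y + 5)) dy.
Step 2. Evaluate the standard form [assuming y > -5]: now -3*log(y + 5) + ∫(-5/y) dy + ∫(4/(y - 2)) dy.
Step 3. Evaluate the standard form [assuming y > 0]: now -5*log(y) - 3*log(y + 5) + ∫(4/(y - 2)) dy.
Step 4. Evaluate the standard form [assuming y > 2]: now -5*log(y) + 4*log(y - 2) - 3*log(y + 5).
Answer: -5*log(y) + 4*log(y - 2) - 3*log(y + 5).


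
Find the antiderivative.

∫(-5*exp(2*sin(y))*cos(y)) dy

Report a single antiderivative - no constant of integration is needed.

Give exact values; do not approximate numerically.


Answer: -5*exp(2*sin(y))/2.


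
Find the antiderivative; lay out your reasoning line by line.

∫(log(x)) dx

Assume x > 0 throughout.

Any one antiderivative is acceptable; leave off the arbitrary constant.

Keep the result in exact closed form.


Step 1. Integrate ∫(log(x)) dx by parts with u = log(x), dv = (1) dx, so v = x [assuming x > 0]: now x*log(x) + ∫(-1) dx.
Step 2. Evaluate the standard form: now x*log(x) - x.
Answer: x*log(x) - x.


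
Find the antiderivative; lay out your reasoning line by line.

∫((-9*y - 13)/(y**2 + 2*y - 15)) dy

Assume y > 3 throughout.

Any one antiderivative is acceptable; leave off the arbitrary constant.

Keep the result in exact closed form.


Step 1. Decompose ∫((-9*y - 13)/(y**2 + 2*y - 15)) dy by partial fractions, (-9*y - 13)/(y**2 + 2*y - 15) = -4/(y + 5) - 5/(y - 3): now ∫(-5/(y - 3)) dy + ∫(-4/(y + 5)) dy.
Step 2. Evaluate the standard form [assuming y > -5]: now -4*log(y + 5) + ∫(-5/(y - 3)) dy.
Step 3. Evaluate the standard form [assuming y > 3]: now -5*log(y - 3) - 4*log(y + 5).
Answer: -5*log(y - 3) - 4*log(y + 5).


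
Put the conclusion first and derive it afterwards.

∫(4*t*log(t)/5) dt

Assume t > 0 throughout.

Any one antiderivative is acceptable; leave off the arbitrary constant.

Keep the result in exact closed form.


The answer is 2*t**2*log(t)/5 - t**2/5.
Step 1. Integrate ∫(4*t*log(t)/5) dt by parts with u = log(t), dv = (4*t/5) dt, so v = 2*t**2/5 [assuming t > 0]: now 2*t**2*log(t)/5 + ∫(-2*t/5) dt.
Step 2. Evaluate the standard form: now 2*t**2*log(t)/5 - t**2/5.
Answer: 2*t**2*log(t)/5 - t**2/5.


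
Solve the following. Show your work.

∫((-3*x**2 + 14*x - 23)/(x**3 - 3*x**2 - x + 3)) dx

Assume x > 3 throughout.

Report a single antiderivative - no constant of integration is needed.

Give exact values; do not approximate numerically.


Step 1. Decompose ∫((-3*x**2 + 14*x - 23)/(x**3 - 3*x**2 - x + 3)) dx by partial fractions, (-3*x**2 + 14*x - 23)/(x**3 - 3*x**2 - x + 3) = -5/(x + 1) + 3/(x - 1) - 1/(x - 3): now ∫(-1/(x - 3)) dx + ∫(3/(x - 1)) dx + ∫(-5/(x + 1)) dx.
Step 2. Evaluate the standard form [assuming x > 3]: now -log(x - 3) + ∫(3/(x - 1)) dx + ∫(-5/(x + 1)) dx.
Step 3. Evaluate the standard form [assuming x > 1]: now -log(x - 3) + 3*log(x - 1) + ∫(-5/(x + 1)) dx.
Step 4. Evaluate the standard form [assuming x > -1]: now -log(x - 3) + 3*log(x - 1) - 5*log(x + 1).
Answer: -log(x - 3) + 3*log(x - 1) - 5*log(x + 1).


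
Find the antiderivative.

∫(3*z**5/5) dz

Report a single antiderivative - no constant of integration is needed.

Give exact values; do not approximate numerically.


Answer: z**6/10.
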